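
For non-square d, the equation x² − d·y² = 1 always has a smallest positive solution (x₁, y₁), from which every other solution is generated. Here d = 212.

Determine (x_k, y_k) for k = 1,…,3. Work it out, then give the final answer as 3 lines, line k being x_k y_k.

66249 4550
8777860001 602865900
1163048894346249 79878526013650

[14; 1,1,3,1,1,…,1,1,28] for √212; ℓ=14 ⇒ convergent index 13
k=0  a_k=14  p_k/q_k = 14/1
k=1  a_k=1  p_k/q_k = 15/1
…
k=6  a_k=1  p_k/q_k = 364/25
…
k=9  a_k=1  p_k/q_k = 5198/357
k=10  a_k=1  p_k/q_k = 7979/548
…
k=12  a_k=1  p_k/q_k = 37114/2549
k=13  a_k=1  p_k/q_k = 66249/4550
(x₁, y₁) = (66249, 4550);  66249² − 212·4550² = 1 ✓
k=2:  x_2 = 66249·66249+212·4550·4550 = 8777860001,  y_2 = 66249·4550+4550·66249 = 602865900
k=3:  x_3 = 66249·8777860001+212·4550·602865900 = 1163048894346249,  y_3 = 66249·602865900+4550·8777860001 = 79878526013650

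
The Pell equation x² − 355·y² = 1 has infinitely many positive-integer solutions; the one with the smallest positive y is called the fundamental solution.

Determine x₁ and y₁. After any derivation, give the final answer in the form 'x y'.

954809 50676

√355 → a₀=18, period (1,5,3,3,1,6,1,3,3,5,1,36); ℓ=12 even so k=11
a_0=18:  p_0=18·1+0=18,  q_0=18·0+1=1
a_1=1:  p_1=1·18+1=19,  q_1=1·1+0=1
a_2=5:  p_2=5·19+18=113,  q_2=5·1+1=6
a_3=3:  p_3=3·113+19=358,  q_3=3·6+1=19
…
a_5=1:  p_5=1·1187+358=1545,  q_5=1·63+19=82
a_6=6:  p_6=6·1545+1187=10457,  q_6=6·82+63=555
a_7=1:  p_7=1·10457+1545=12002,  q_7=1·555+82=637
a_8=3:  p_8=3·12002+10457=46463,  q_8=3·637+555=2466
…
a_10=5:  p_10=5·151391+46463=803418,  q_10=5·8035+2466=42641
a_11=1:  p_11=1·803418+151391=954809,  q_11=1·42641+8035=50676
fundamental: x₁=954809, y₁=50676  (since 911660226481 − 355·2568056976 = 1)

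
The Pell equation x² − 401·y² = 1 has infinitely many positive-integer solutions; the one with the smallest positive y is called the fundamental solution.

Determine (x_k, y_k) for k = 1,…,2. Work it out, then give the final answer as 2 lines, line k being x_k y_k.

√401 → a₀=20, period (40); ℓ=1 odd so k=1
step 0: (20, 1)  from 20·(1,0) + (0,1)
step 1: (801, 40)  from 40·(20,1) + (1,0)
fundamental: x₁=801, y₁=40  (since 641601 − 401·1600 = 1)
(x_2, y_2) = (801·801 + 401·40·40, 801·40 + 40·801) = (1283201, 64080)

801 40
1283201 64080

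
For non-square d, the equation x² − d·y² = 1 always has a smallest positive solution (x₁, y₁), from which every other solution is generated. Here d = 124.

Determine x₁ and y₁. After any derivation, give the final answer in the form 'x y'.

√124 = [11; 7,2,1,1,1,…,2,7,22, …], period ℓ=16 (even) → k=15
a_0=11:  p_0=11·1+0=11,  q_0=11·0+1=1
…
a_3=1:  p_3=1·167+78=245,  q_3=1·15+7=22
…
a_9=1:  p_9=1·14543+3040=17583,  q_9=1·1306+273=1579
…
a_11=1:  p_11=1·67292+17583=84875,  q_11=1·6043+1579=7622
…
a_14=2:  p_14=2·237042+152167=626251,  q_14=2·21287+13665=56239
a_15=7:  p_15=7·626251+237042=4620799,  q_15=7·56239+21287=414960
→ (4620799, 414960).  Check: 4620799²=21351783398401, 124·414960²=21351783398400, difference 1.

4620799 414960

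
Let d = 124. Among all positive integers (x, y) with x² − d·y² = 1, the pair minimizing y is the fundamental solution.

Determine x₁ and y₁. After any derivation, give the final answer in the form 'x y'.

√124 = [11; 7,2,1,1,1,…,2,7,22, …], period ℓ=16 (even) → k=15
k=0  a_k=11  p_k/q_k = 11/1
k=1  a_k=7  p_k/q_k = 78/7
k=2  a_k=2  p_k/q_k = 167/15
k=3  a_k=1  p_k/q_k = 245/22
…
k=5  a_k=1  p_k/q_k = 657/59
…
k=7  a_k=1  p_k/q_k = 3040/273
k=8  a_k=4  p_k/q_k = 14543/1306
…
k=10  a_k=3  p_k/q_k = 67292/6043
k=11  a_k=1  p_k/q_k = 84875/7622
k=12  a_k=1  p_k/q_k = 152167/13665
k=13  a_k=1  p_k/q_k = 237042/21287
k=14  a_k=2  p_k/q_k = 626251/56239
k=15  a_k=7  p_k/q_k = 4620799/414960
(x₁, y₁) = (4620799, 414960);  4620799² − 124·414960² = 1 ✓

4620799 414960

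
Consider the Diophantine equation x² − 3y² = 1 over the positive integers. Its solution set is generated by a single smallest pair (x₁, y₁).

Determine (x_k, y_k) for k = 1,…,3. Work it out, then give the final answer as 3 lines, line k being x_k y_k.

√3 → a₀=1, period (1,2); ℓ=2 even so k=1
step 0: (1, 1)  from 1·(1,0) + (0,1)
step 1: (2, 1)  from 1·(1,1) + (1,0)
→ (2, 1).  Check: 2²=4, 3·1²=3, difference 1.
n=2: (2,1)∘(2,1) = (2·2+3·1·1, 2·1+1·2) = (7,4)
n=3: (7,4)∘(2,1) = (2·7+3·1·4, 2·4+1·7) = (26,15)

2 1
7 4
26 15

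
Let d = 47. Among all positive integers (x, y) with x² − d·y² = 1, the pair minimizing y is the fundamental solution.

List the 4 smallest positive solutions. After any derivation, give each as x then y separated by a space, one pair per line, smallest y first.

√47 → a₀=6, period (1,5,1,12); ℓ=4 even so k=3
k=0  a_k=6  p_k/q_k = 6/1
…
k=2  a_k=5  p_k/q_k = 41/6
k=3  a_k=1  p_k/q_k = 48/7
(x₁, y₁) = (48, 7);  48² − 47·7² = 1 ✓
k=2:  x_2 = 48·48+47·7·7 = 4607,  y_2 = 48·7+7·48 = 672
k=3:  x_3 = 48·4607+47·7·672 = 442224,  y_3 = 48·672+7·4607 = 64505
k=4:  x_4 = 48·442224+47·7·64505 = 42448897,  y_4 = 48·64505+7·442224 = 6191808

48 7
4607 672
442224 64505
42448897 6191808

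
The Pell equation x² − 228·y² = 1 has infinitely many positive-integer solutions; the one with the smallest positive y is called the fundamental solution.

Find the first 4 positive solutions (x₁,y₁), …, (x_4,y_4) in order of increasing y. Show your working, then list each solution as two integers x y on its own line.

151 10
45601 3020
13771351 912030
4158902401 275430040

√228 → a₀=15, period (10,30); ℓ=2 even so k=1
i=0: a=15 ⇒ p=15, q=1
i=1: a=10 ⇒ p=151, q=10
(x₁, y₁) = (151, 10);  151² − 228·10² = 1 ✓
(x_2, y_2) = (151·151 + 228·10·10, 151·10 + 10·151) = (45601, 3020)
(x_3, y_3) = (151·45601 + 228·10·3020, 151·3020 + 10·45601) = (13771351, 912030)
(x_4, y_4) = (151·13771351 + 228·10·912030, 151·912030 + 10·13771351) = (4158902401, 275430040)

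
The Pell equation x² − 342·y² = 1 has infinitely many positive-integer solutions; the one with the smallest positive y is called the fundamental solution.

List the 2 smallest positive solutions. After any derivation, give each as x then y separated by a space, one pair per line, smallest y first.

37 2
2737 148

√342 → a₀=18, period (2,36); ℓ=2 even so k=1
i=0: a=18 ⇒ p=18, q=1
i=1: a=2 ⇒ p=37, q=2
→ (37, 2).  Check: 37²=1369, 342·2²=1368, difference 1.
(x_2, y_2) = (37·37 + 342·2·2, 37·2 + 2·37) = (2737, 148)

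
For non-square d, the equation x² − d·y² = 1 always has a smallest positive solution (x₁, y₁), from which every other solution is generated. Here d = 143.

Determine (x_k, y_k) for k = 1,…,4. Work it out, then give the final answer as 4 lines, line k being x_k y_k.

12 1
287 24
6876 575
164737 13776

√143 = [11; 1,22, …], period ℓ=2 (even) → k=1
a_0=11:  p_0=11·1+0=11,  q_0=11·0+1=1
a_1=1:  p_1=1·11+1=12,  q_1=1·1+0=1
(x₁, y₁) = (12, 1);  12² − 143·1² = 1 ✓
(x_2, y_2) = (12·12 + 143·1·1, 12·1 + 1·12) = (287, 24)
(x_3, y_3) = (12·287 + 143·1·24, 12·24 + 1·287) = (6876, 575)
(x_4, y_4) = (12·6876 + 143·1·575, 12·575 + 1·6876) = (164737, 13776)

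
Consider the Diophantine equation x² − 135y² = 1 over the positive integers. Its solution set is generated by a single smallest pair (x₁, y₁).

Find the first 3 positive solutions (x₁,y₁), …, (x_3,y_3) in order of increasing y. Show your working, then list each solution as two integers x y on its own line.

√135 → a₀=11, period (1,1,1,1,1,1,1,22); ℓ=8 even so k=7
a_0=11:  p_0=11·1+0=11,  q_0=11·0+1=1
a_1=1:  p_1=1·11+1=12,  q_1=1·1+0=1
a_2=1:  p_2=1·12+11=23,  q_2=1·1+1=2
a_3=1:  p_3=1·23+12=35,  q_3=1·2+1=3
a_4=1:  p_4=1·35+23=58,  q_4=1·3+2=5
…
a_6=1:  p_6=1·93+58=151,  q_6=1·8+5=13
a_7=1:  p_7=1·151+93=244,  q_7=1·13+8=21
(x₁, y₁) = (244, 21);  244² − 135·21² = 1 ✓
n=2: (244,21)∘(244,21) = (244·244+135·21·21, 244·21+21·244) = (119071,10248)
n=3: (119071,10248)∘(244,21) = (244·119071+135·21·10248, 244·10248+21·119071) = (58106404,5001003)

244 21
119071 10248
58106404 5001003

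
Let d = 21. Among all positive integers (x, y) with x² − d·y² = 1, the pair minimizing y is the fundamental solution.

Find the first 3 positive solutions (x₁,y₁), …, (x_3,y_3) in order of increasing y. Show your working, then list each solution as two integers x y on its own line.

√21 = [4; 1,1,2,1,1,8, …], period ℓ=6 (even) → k=5
a_0=4:  p_0=4·1+0=4,  q_0=4·0+1=1
a_1=1:  p_1=1·4+1=5,  q_1=1·1+0=1
a_2=1:  p_2=1·5+4=9,  q_2=1·1+1=2
…
a_4=1:  p_4=1·23+9=32,  q_4=1·5+2=7
a_5=1:  p_5=1·32+23=55,  q_5=1·7+5=12
→ (55, 12).  Check: 55²=3025, 21·12²=3024, difference 1.
(x_2, y_2) = (55·55 + 21·12·12, 55·12 + 12·55) = (6049, 1320)
(x_3, y_3) = (55·6049 + 21·12·1320, 55·1320 + 12·6049) = (665335, 145188)

55 12
6049 1320
665335 145188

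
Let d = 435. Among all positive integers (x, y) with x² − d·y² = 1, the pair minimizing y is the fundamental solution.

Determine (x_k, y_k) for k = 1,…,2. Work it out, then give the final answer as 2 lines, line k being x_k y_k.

146 7
42631 2044

√435 → a₀=20, period (1,5,1,40); ℓ=4 even so k=3
step 0: (20, 1)  from 20·(1,0) + (0,1)
step 1: (21, 1)  from 1·(20,1) + (1,0)
step 2: (125, 6)  from 5·(21,1) + (20,1)
step 3: (146, 7)  from 1·(125,6) + (21,1)
fundamental: x₁=146, y₁=7  (since 21316 − 435·49 = 1)
n=2: (146,7)∘(146,7) = (146·146+435·7·7, 146·7+7·146) = (42631,2044)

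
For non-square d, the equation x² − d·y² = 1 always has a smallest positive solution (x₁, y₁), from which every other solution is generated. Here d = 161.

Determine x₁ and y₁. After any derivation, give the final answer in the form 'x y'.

11775 928

√161 = [12; 1,2,4,1,2,1,4,2,1,24, …], period ℓ=10 (even) → k=9
i=0: a=12 ⇒ p=12, q=1
i=1: a=1 ⇒ p=13, q=1
i=2: a=2 ⇒ p=38, q=3
…
i=4: a=1 ⇒ p=203, q=16
i=5: a=2 ⇒ p=571, q=45
i=6: a=1 ⇒ p=774, q=61
i=7: a=4 ⇒ p=3667, q=289
i=8: a=2 ⇒ p=8108, q=639
i=9: a=1 ⇒ p=11775, q=928
→ (11775, 928).  Check: 11775²=138650625, 161·928²=138650624, difference 1.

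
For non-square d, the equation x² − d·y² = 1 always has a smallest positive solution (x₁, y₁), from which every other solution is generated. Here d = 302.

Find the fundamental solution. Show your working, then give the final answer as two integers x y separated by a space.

d=302: √d = [17; 2,1,1,1,4,…,1,2,34] (ℓ=16, even), read p_15/q_15
a_0=17:  p_0=17·1+0=17,  q_0=17·0+1=1
…
a_3=1:  p_3=1·52+35=87,  q_3=1·3+2=5
…
a_5=4:  p_5=4·139+87=643,  q_5=4·8+5=37
…
a_7=1:  p_7=1·1425+643=2068,  q_7=1·82+37=119
…
a_11=4:  p_11=4·107675+36581=467281,  q_11=4·6196+2105=26889
…
a_13=1:  p_13=1·574956+467281=1042237,  q_13=1·33085+26889=59974
a_14=1:  p_14=1·1042237+574956=1617193,  q_14=1·59974+33085=93059
a_15=2:  p_15=2·1617193+1042237=4276623,  q_15=2·93059+59974=246092
fundamental: x₁=4276623, y₁=246092  (since 18289504284129 − 302·60561272464 = 1)

4276623 246092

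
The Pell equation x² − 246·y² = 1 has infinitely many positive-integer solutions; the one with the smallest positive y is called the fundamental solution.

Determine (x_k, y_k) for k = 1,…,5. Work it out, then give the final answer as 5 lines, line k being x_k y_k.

d=246: √d = [15; 1,2,5,1,14,1,5,2,1,30] (ℓ=10, even), read p_9/q_9
i=0: a=15 ⇒ p=15, q=1
i=1: a=1 ⇒ p=16, q=1
i=2: a=2 ⇒ p=47, q=3
i=3: a=5 ⇒ p=251, q=16
i=4: a=1 ⇒ p=298, q=19
i=5: a=14 ⇒ p=4423, q=282
i=6: a=1 ⇒ p=4721, q=301
…
i=8: a=2 ⇒ p=60777, q=3875
i=9: a=1 ⇒ p=88805, q=5662
fundamental: x₁=88805, y₁=5662  (since 7886328025 − 246·32058244 = 1)
n=2: (88805,5662)∘(88805,5662) = (88805·88805+246·5662·5662, 88805·5662+5662·88805) = (15772656049,1005627820)
n=3: (15772656049,1005627820)∘(88805,5662) = (88805·15772656049+246·5662·1005627820, 88805·1005627820+5662·15772656049) = (2801381440774085,178609557104538)
n=4: (2801381440774085,178609557104538)∘(88805,5662) = (88805·2801381440774085+246·5662·178609557104538, 88805·178609557104538+5662·2801381440774085) = (497553357680112580801,31722843436331366360)
n=5: (497553357680112580801,31722843436331366360)∘(88805,5662) = (88805·497553357680112580801+246·5662·31722843436331366360, 88805·31722843436331366360+5662·497553357680112580801) = (88370451854763414035291525,5634294222548204422095062)

88805 5662
15772656049 1005627820
2801381440774085 178609557104538
497553357680112580801 31722843436331366360
88370451854763414035291525 5634294222548204422095062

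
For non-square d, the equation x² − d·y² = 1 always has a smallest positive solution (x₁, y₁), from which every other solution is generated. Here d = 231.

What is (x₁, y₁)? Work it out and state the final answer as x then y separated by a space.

[15; 5,30] for √231; ℓ=2 ⇒ convergent index 1
a_0=15:  p_0=15·1+0=15,  q_0=15·0+1=1
a_1=5:  p_1=5·15+1=76,  q_1=5·1+0=5
fundamental: x₁=76, y₁=5  (since 5776 − 231·25 = 1)

76 5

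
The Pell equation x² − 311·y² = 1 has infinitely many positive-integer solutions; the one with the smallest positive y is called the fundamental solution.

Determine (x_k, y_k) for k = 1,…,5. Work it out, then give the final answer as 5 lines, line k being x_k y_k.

√311 = [17; 1,1,1,2,1,…,1,1,34, …], period ℓ=16 (even) → k=15
k=0  a_k=17  p_k/q_k = 17/1
k=1  a_k=1  p_k/q_k = 18/1
k=2  a_k=1  p_k/q_k = 35/2
k=3  a_k=1  p_k/q_k = 53/3
k=4  a_k=2  p_k/q_k = 141/8
…
k=7  a_k=3  p_k/q_k = 4109/233
k=8  a_k=17  p_k/q_k = 71158/4035
k=9  a_k=3  p_k/q_k = 217583/12338
k=10  a_k=6  p_k/q_k = 1376656/78063
…
k=13  a_k=1  p_k/q_k = 6159373/349266
k=14  a_k=1  p_k/q_k = 10724507/608131
k=15  a_k=1  p_k/q_k = 16883880/957397
→ (16883880, 957397).  Check: 16883880²=285065403854400, 311·957397²=285065403854399, difference 1.
n=2: (16883880,957397)∘(16883880,957397) = (16883880·16883880+311·957397·957397, 16883880·957397+957397·16883880) = (570130807708799,32329152120720)
n=3: (570130807708799,32329152120720)∘(16883880,957397) = (16883880·570130807708799+311·957397·32329152120720, 16883880·32329152120720+957397·570130807708799) = (19252040283316857636360,1091683049815963029803)
n=4: (19252040283316857636360,1091683049815963029803)∘(16883880,957397) = (16883880·19252040283316857636360+311·957397·1091683049815963029803, 16883880·1091683049815963029803+957397·19252040283316857636360) = (650098275797375082487964044801,36863691222253451430108430560)
n=5: (650098275797375082487964044801,36863691222253451430108430560)∘(16883880,957397) = (16883880·650098275797375082487964044801+311·957397·36863691222253451430108430560, 16883880·36863691222253451430108430560+957397·650098275797375082487964044801) = (21952362553539551163393489436611779400,1244804277907160115380508441163715797)

16883880 957397
570130807708799 32329152120720
19252040283316857636360 1091683049815963029803
650098275797375082487964044801 36863691222253451430108430560
21952362553539551163393489436611779400 1244804277907160115380508441163715797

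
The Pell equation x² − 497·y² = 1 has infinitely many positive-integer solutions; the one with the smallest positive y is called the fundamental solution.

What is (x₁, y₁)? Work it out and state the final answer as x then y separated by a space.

√497 = [22; 3,2,2,5,6,5,2,2,3,44, …], period ℓ=10 (even) → k=9
a_0=22:  p_0=22·1+0=22,  q_0=22·0+1=1
a_1=3:  p_1=3·22+1=67,  q_1=3·1+0=3
a_2=2:  p_2=2·67+22=156,  q_2=2·3+1=7
a_3=2:  p_3=2·156+67=379,  q_3=2·7+3=17
…
a_5=6:  p_5=6·2051+379=12685,  q_5=6·92+17=569
a_6=5:  p_6=5·12685+2051=65476,  q_6=5·569+92=2937
…
a_8=2:  p_8=2·143637+65476=352750,  q_8=2·6443+2937=15823
a_9=3:  p_9=3·352750+143637=1201887,  q_9=3·15823+6443=53912
(x₁, y₁) = (1201887, 53912);  1201887² − 497·53912² = 1 ✓

1201887 53912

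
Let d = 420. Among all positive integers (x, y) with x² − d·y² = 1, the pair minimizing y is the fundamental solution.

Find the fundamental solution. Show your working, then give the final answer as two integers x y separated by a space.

41 2

√420 = [20; 2,40, …], period ℓ=2 (even) → k=1
k=0  a_k=20  p_k/q_k = 20/1
k=1  a_k=2  p_k/q_k = 41/2
(x₁, y₁) = (41, 2);  41² − 420·2² = 1 ✓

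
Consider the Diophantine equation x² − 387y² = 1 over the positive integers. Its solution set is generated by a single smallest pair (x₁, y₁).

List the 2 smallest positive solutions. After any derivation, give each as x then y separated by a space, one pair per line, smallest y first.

d=387: √d = [19; 1,2,19,2,1,38] (ℓ=6, even), read p_5/q_5
k=0  a_k=19  p_k/q_k = 19/1
k=1  a_k=1  p_k/q_k = 20/1
…
k=4  a_k=2  p_k/q_k = 2341/119
k=5  a_k=1  p_k/q_k = 3482/177
→ (3482, 177).  Check: 3482²=12124324, 387·177²=12124323, difference 1.
(3482+177√387)^2 = 24248647 + 1232628√387

3482 177
24248647 1232628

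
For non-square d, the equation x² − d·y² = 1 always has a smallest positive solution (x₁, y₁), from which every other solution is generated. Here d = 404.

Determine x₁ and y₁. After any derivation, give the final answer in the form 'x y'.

√404 → a₀=20, period (10,40); ℓ=2 even so k=1
k=0  a_k=20  p_k/q_k = 20/1
k=1  a_k=10  p_k/q_k = 201/10
(x₁, y₁) = (201, 10);  201² − 404·10² = 1 ✓

201 10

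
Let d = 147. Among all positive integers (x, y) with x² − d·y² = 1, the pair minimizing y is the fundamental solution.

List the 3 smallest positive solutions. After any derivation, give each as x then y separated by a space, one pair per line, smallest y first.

97 8
18817 1552
3650401 301080

√147 = [12; 8,24, …], period ℓ=2 (even) → k=1
a_0=12:  p_0=12·1+0=12,  q_0=12·0+1=1
a_1=8:  p_1=8·12+1=97,  q_1=8·1+0=8
(x₁, y₁) = (97, 8);  97² − 147·8² = 1 ✓
(x_2, y_2) = (97·97 + 147·8·8, 97·8 + 8·97) = (18817, 1552)
(x_3, y_3) = (97·18817 + 147·8·1552, 97·1552 + 8·18817) = (3650401, 301080)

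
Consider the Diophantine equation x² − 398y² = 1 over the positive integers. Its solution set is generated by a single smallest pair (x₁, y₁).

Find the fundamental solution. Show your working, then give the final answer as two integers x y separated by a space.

399 20

√398 → a₀=19, period (1,18,1,38); ℓ=4 even so k=3
a_0=19:  p_0=19·1+0=19,  q_0=19·0+1=1
a_1=1:  p_1=1·19+1=20,  q_1=1·1+0=1
a_2=18:  p_2=18·20+19=379,  q_2=18·1+1=19
a_3=1:  p_3=1·379+20=399,  q_3=1·19+1=20
(x₁, y₁) = (399, 20);  399² − 398·20² = 1 ✓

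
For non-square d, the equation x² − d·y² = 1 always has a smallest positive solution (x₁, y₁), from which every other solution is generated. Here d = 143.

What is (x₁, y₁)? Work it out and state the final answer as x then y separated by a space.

[11; 1,22] for √143; ℓ=2 ⇒ convergent index 1
k=0  a_k=11  p_k/q_k = 11/1
k=1  a_k=1  p_k/q_k = 12/1
(x₁, y₁) = (12, 1);  12² − 143·1² = 1 ✓

12 1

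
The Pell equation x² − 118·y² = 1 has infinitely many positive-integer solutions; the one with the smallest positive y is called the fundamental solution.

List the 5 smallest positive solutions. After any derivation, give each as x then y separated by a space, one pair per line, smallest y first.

306917 28254
188396089777 17343265836
115643925371868101 10645886241146970
70986173286526887819457 6534806934930865917144
43573726693046301732396700037 4011286680085707263143023126

[10; 1,6,3,2,10,2,3,6,1,20] for √118; ℓ=10 ⇒ convergent index 9
i=0: a=10 ⇒ p=10, q=1
…
i=2: a=6 ⇒ p=76, q=7
…
i=7: a=3 ⇒ p=42115, q=3877
i=8: a=6 ⇒ p=264802, q=24377
i=9: a=1 ⇒ p=306917, q=28254
(x₁, y₁) = (306917, 28254);  306917² − 118·28254² = 1 ✓
n=2: (306917,28254)∘(306917,28254) = (306917·306917+118·28254·28254, 306917·28254+28254·306917) = (188396089777,17343265836)
n=3: (188396089777,17343265836)∘(306917,28254) = (306917·188396089777+118·28254·17343265836, 306917·17343265836+28254·188396089777) = (115643925371868101,10645886241146970)
n=4: (115643925371868101,10645886241146970)∘(306917,28254) = (306917·115643925371868101+118·28254·10645886241146970, 306917·10645886241146970+28254·115643925371868101) = (70986173286526887819457,6534806934930865917144)
n=5: (70986173286526887819457,6534806934930865917144)∘(306917,28254) = (306917·70986173286526887819457+118·28254·6534806934930865917144, 306917·6534806934930865917144+28254·70986173286526887819457) = (43573726693046301732396700037,4011286680085707263143023126)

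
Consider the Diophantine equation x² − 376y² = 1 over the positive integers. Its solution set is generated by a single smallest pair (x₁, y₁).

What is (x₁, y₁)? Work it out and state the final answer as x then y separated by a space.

2143295 110532

√376 = [19; 2,1,1,3,1,…,1,2,38, …], period ℓ=16 (even) → k=15
i=0: a=19 ⇒ p=19, q=1
i=1: a=2 ⇒ p=39, q=2
…
i=4: a=3 ⇒ p=349, q=18
…
i=8: a=4 ⇒ p=12953, q=668
…
i=12: a=3 ⇒ p=368986, q=19029
…
i=14: a=1 ⇒ p=837427, q=43187
i=15: a=2 ⇒ p=2143295, q=110532
(x₁, y₁) = (2143295, 110532);  2143295² − 376·110532² = 1 ✓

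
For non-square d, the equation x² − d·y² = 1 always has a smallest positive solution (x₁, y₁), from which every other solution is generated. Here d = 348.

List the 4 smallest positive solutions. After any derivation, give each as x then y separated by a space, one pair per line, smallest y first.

√348 → a₀=18, period (1,1,1,8,1,1,1,36); ℓ=8 even so k=7
i=0: a=18 ⇒ p=18, q=1
i=1: a=1 ⇒ p=19, q=1
i=2: a=1 ⇒ p=37, q=2
i=3: a=1 ⇒ p=56, q=3
…
i=5: a=1 ⇒ p=541, q=29
i=6: a=1 ⇒ p=1026, q=55
i=7: a=1 ⇒ p=1567, q=84
(x₁, y₁) = (1567, 84);  1567² − 348·84² = 1 ✓
(1567+84√348)^2 = 4910977 + 263256√348
(1567+84√348)^3 = 15391000351 + 825044220√348
(1567+84√348)^4 = 48235390189057 + 2585688322224√348

1567 84
4910977 263256
15391000351 825044220
48235390189057 2585688322224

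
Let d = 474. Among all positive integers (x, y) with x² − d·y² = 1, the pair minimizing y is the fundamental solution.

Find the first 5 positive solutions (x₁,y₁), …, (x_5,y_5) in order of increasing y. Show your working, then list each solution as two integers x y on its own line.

d=474: √d = [21; 1,3,2,1,1,…,3,1,42] (ℓ=14, even), read p_13/q_13
step 0: (21, 1)  from 21·(1,0) + (0,1)
step 1: (22, 1)  from 1·(21,1) + (1,0)
step 2: (87, 4)  from 3·(22,1) + (21,1)
…
step 4: (283, 13)  from 1·(196,9) + (87,4)
step 5: (479, 22)  from 1·(283,13) + (196,9)
step 6: (762, 35)  from 1·(479,22) + (283,13)
step 7: (5051, 232)  from 6·(762,35) + (479,22)
step 8: (5813, 267)  from 1·(5051,232) + (762,35)
…
step 10: (16677, 766)  from 1·(10864,499) + (5813,267)
step 11: (44218, 2031)  from 2·(16677,766) + (10864,499)
step 12: (149331, 6859)  from 3·(44218,2031) + (16677,766)
step 13: (193549, 8890)  from 1·(149331,6859) + (44218,2031)
fundamental: x₁=193549, y₁=8890  (since 37461215401 − 474·79032100 = 1)
(193549+8890√474)^2 = 74922430801 + 3441301220√474
(193549+8890√474)^3 = 29002323118011949 + 1332120819650670√474
(193549+8890√474)^4 = 11226741274261267003201 + 515661305041693754440√474
(193549+8890√474)^5 = 4345849093754985611287088749 + 199611459857697448136564450√474

193549 8890
74922430801 3441301220
29002323118011949 1332120819650670
11226741274261267003201 515661305041693754440
4345849093754985611287088749 199611459857697448136564450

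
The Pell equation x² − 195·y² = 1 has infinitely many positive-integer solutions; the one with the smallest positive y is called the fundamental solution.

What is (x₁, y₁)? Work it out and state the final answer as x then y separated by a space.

14 1

d=195: √d = [13; 1,26] (ℓ=2, even), read p_1/q_1
a_0=13:  p_0=13·1+0=13,  q_0=13·0+1=1
a_1=1:  p_1=1·13+1=14,  q_1=1·1+0=1
fundamental: x₁=14, y₁=1  (since 196 − 195·1 = 1)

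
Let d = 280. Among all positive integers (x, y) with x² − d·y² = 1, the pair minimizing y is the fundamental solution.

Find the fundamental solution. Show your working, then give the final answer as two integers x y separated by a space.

251 15

d=280: √d = [16; 1,2,1,2,1,32] (ℓ=6, even), read p_5/q_5
step 0: (16, 1)  from 16·(1,0) + (0,1)
step 1: (17, 1)  from 1·(16,1) + (1,0)
step 2: (50, 3)  from 2·(17,1) + (16,1)
…
step 4: (184, 11)  from 2·(67,4) + (50,3)
step 5: (251, 15)  from 1·(184,11) + (67,4)
fundamental: x₁=251, y₁=15  (since 63001 − 280·225 = 1)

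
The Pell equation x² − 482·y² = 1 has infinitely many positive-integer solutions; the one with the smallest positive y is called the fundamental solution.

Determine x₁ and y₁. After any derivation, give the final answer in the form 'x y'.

483 22

[21; 1,20,1,42] for √482; ℓ=4 ⇒ convergent index 3
k=0  a_k=21  p_k/q_k = 21/1
…
k=2  a_k=20  p_k/q_k = 461/21
k=3  a_k=1  p_k/q_k = 483/22
fundamental: x₁=483, y₁=22  (since 233289 − 482·484 = 1)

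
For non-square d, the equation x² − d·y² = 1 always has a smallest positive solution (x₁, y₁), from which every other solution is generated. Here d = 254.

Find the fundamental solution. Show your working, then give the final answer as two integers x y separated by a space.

[15; 1,14,1,30] for √254; ℓ=4 ⇒ convergent index 3
k=0  a_k=15  p_k/q_k = 15/1
k=1  a_k=1  p_k/q_k = 16/1
k=2  a_k=14  p_k/q_k = 239/15
k=3  a_k=1  p_k/q_k = 255/16
(x₁, y₁) = (255, 16);  255² − 254·16² = 1 ✓

255 16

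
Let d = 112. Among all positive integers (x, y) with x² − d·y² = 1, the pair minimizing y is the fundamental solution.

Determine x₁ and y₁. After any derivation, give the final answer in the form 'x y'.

127 12

d=112: √d = [10; 1,1,2,1,1,20] (ℓ=6, even), read p_5/q_5
a_0=10:  p_0=10·1+0=10,  q_0=10·0+1=1
a_1=1:  p_1=1·10+1=11,  q_1=1·1+0=1
a_2=1:  p_2=1·11+10=21,  q_2=1·1+1=2
a_3=2:  p_3=2·21+11=53,  q_3=2·2+1=5
a_4=1:  p_4=1·53+21=74,  q_4=1·5+2=7
a_5=1:  p_5=1·74+53=127,  q_5=1·7+5=12
(x₁, y₁) = (127, 12);  127² − 112·12² = 1 ✓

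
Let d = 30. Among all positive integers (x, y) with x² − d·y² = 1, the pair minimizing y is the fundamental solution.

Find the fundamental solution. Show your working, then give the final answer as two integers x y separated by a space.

11 2

√30 = [5; 2,10, …], period ℓ=2 (even) → k=1
i=0: a=5 ⇒ p=5, q=1
i=1: a=2 ⇒ p=11, q=2
→ (11, 2).  Check: 11²=121, 30·2²=120, difference 1.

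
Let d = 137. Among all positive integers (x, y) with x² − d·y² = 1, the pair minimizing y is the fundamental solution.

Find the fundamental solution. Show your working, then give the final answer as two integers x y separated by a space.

6083073 519712

[11; 1,2,2,1,1,2,2,1,22] for √137; ℓ=9 ⇒ convergent index 17
k=0  a_k=11  p_k/q_k = 11/1
k=1  a_k=1  p_k/q_k = 12/1
…
k=3  a_k=2  p_k/q_k = 82/7
k=4  a_k=1  p_k/q_k = 117/10
k=5  a_k=1  p_k/q_k = 199/17
k=6  a_k=2  p_k/q_k = 515/44
k=7  a_k=2  p_k/q_k = 1229/105
k=8  a_k=1  p_k/q_k = 1744/149
…
k=12  a_k=2  p_k/q_k = 285899/24426
…
k=14  a_k=1  p_k/q_k = 694077/59299
k=15  a_k=2  p_k/q_k = 1796332/153471
k=16  a_k=2  p_k/q_k = 4286741/366241
k=17  a_k=1  p_k/q_k = 6083073/519712
→ (6083073, 519712).  Check: 6083073²=37003777123329, 137·519712²=37003777123328, difference 1.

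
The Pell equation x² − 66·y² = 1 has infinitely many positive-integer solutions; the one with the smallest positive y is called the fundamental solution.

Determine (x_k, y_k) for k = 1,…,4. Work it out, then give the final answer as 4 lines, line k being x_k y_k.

√66 = [8; 8,16, …], period ℓ=2 (even) → k=1
i=0: a=8 ⇒ p=8, q=1
i=1: a=8 ⇒ p=65, q=8
(x₁, y₁) = (65, 8);  65² − 66·8² = 1 ✓
(65+8√66)^2 = 8449 + 1040√66
(65+8√66)^3 = 1098305 + 135192√66
(65+8√66)^4 = 142771201 + 17573920√66

65 8
8449 1040
1098305 135192
142771201 17573920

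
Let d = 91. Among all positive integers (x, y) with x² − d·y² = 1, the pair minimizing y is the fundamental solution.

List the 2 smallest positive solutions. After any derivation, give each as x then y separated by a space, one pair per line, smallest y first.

d=91: √d = [9; 1,1,5,1,5,1,1,18] (ℓ=8, even), read p_7/q_7
i=0: a=9 ⇒ p=9, q=1
i=1: a=1 ⇒ p=10, q=1
i=2: a=1 ⇒ p=19, q=2
i=3: a=5 ⇒ p=105, q=11
i=4: a=1 ⇒ p=124, q=13
…
i=6: a=1 ⇒ p=849, q=89
i=7: a=1 ⇒ p=1574, q=165
fundamental: x₁=1574, y₁=165  (since 2477476 − 91·27225 = 1)
(x_2, y_2) = (1574·1574 + 91·165·165, 1574·165 + 165·1574) = (4954951, 519420)

1574 165
4954951 519420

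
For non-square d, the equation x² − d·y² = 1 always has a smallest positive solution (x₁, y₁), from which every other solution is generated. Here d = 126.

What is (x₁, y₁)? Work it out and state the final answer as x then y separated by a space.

449 40

d=126: √d = [11; 4,2,4,22] (ℓ=4, even), read p_3/q_3
i=0: a=11 ⇒ p=11, q=1
i=1: a=4 ⇒ p=45, q=4
i=2: a=2 ⇒ p=101, q=9
i=3: a=4 ⇒ p=449, q=40
→ (449, 40).  Check: 449²=201601, 126·40²=201600, difference 1.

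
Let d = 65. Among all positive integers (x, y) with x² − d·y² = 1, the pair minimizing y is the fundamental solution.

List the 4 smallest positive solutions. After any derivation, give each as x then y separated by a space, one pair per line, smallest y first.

[8; 16] for √65; ℓ=1 ⇒ convergent index 1
step 0: (8, 1)  from 8·(1,0) + (0,1)
step 1: (129, 16)  from 16·(8,1) + (1,0)
fundamental: x₁=129, y₁=16  (since 16641 − 65·256 = 1)
(x_2, y_2) = (129·129 + 65·16·16, 129·16 + 16·129) = (33281, 4128)
(x_3, y_3) = (129·33281 + 65·16·4128, 129·4128 + 16·33281) = (8586369, 1065008)
(x_4, y_4) = (129·8586369 + 65·16·1065008, 129·1065008 + 16·8586369) = (2215249921, 274767936)

129 16
33281 4128
8586369 1065008
2215249921 274767936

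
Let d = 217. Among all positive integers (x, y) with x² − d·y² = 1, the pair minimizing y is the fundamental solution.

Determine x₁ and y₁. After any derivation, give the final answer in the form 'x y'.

3844063 260952

√217 → a₀=14, period (1,2,1,2,1,…,2,1,28); ℓ=16 even so k=15
a_0=14:  p_0=14·1+0=14,  q_0=14·0+1=1
…
a_4=2:  p_4=2·59+44=162,  q_4=2·4+3=11
a_5=1:  p_5=1·162+59=221,  q_5=1·11+4=15
a_6=1:  p_6=1·221+162=383,  q_6=1·15+11=26
…
a_10=1:  p_10=1·139163+15055=154218,  q_10=1·9447+1022=10469
…
a_14=2:  p_14=2·1034361+740980=2809702,  q_14=2·70217+50301=190735
a_15=1:  p_15=1·2809702+1034361=3844063,  q_15=1·190735+70217=260952
(x₁, y₁) = (3844063, 260952);  3844063² − 217·260952² = 1 ✓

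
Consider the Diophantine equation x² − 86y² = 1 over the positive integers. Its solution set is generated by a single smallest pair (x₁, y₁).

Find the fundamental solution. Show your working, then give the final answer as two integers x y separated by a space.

√86 = [9; 3,1,1,1,8,1,1,1,3,18, …], period ℓ=10 (even) → k=9
step 0: (9, 1)  from 9·(1,0) + (0,1)
step 1: (28, 3)  from 3·(9,1) + (1,0)
step 2: (37, 4)  from 1·(28,3) + (9,1)
…
step 4: (102, 11)  from 1·(65,7) + (37,4)
step 5: (881, 95)  from 8·(102,11) + (65,7)
step 6: (983, 106)  from 1·(881,95) + (102,11)
…
step 8: (2847, 307)  from 1·(1864,201) + (983,106)
step 9: (10405, 1122)  from 3·(2847,307) + (1864,201)
→ (10405, 1122).  Check: 10405²=108264025, 86·1122²=108264024, difference 1.

10405 1122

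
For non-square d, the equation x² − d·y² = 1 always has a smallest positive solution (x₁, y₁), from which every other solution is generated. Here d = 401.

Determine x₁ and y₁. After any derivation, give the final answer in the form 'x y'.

√401 = [20; 40, …], period ℓ=1 (odd) → k=1
i=0: a=20 ⇒ p=20, q=1
i=1: a=40 ⇒ p=801, q=40
fundamental: x₁=801, y₁=40  (since 641601 − 401·1600 = 1)

801 40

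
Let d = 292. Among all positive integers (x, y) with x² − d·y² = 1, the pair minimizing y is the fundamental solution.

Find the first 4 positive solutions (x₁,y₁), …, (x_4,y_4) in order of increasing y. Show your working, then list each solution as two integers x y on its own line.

2281249 133500
10408194000001 609093483000
47487364308614281249 2778987798000400500
216661004683313632776000001 12679126270400622186966000

[17; 11,2,1,3,8,3,1,2,11,34] for √292; ℓ=10 ⇒ convergent index 9
step 0: (17, 1)  from 17·(1,0) + (0,1)
…
step 2: (393, 23)  from 2·(188,11) + (17,1)
…
step 5: (17669, 1034)  from 8·(2136,125) + (581,34)
step 6: (55143, 3227)  from 3·(17669,1034) + (2136,125)
…
step 8: (200767, 11749)  from 2·(72812,4261) + (55143,3227)
step 9: (2281249, 133500)  from 11·(200767,11749) + (72812,4261)
(x₁, y₁) = (2281249, 133500);  2281249² − 292·133500² = 1 ✓
k=2:  x_2 = 2281249·2281249+292·133500·133500 = 10408194000001,  y_2 = 2281249·133500+133500·2281249 = 609093483000
k=3:  x_3 = 2281249·10408194000001+292·133500·609093483000 = 47487364308614281249,  y_3 = 2281249·609093483000+133500·10408194000001 = 2778987798000400500
k=4:  x_4 = 2281249·47487364308614281249+292·133500·2778987798000400500 = 216661004683313632776000001,  y_4 = 2281249·2778987798000400500+133500·47487364308614281249 = 12679126270400622186966000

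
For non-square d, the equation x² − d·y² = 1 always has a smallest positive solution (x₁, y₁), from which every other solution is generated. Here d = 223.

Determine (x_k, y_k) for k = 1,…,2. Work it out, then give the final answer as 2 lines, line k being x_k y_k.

√223 = [14; 1,13,1,28, …], period ℓ=4 (even) → k=3
k=0  a_k=14  p_k/q_k = 14/1
…
k=2  a_k=13  p_k/q_k = 209/14
k=3  a_k=1  p_k/q_k = 224/15
fundamental: x₁=224, y₁=15  (since 50176 − 223·225 = 1)
n=2: (224,15)∘(224,15) = (224·224+223·15·15, 224·15+15·224) = (100351,6720)

224 15
100351 6720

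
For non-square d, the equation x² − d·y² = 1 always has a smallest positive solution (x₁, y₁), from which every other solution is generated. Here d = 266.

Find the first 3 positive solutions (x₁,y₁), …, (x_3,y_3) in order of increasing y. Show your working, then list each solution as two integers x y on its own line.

d=266: √d = [16; 3,4,3,32] (ℓ=4, even), read p_3/q_3
i=0: a=16 ⇒ p=16, q=1
i=1: a=3 ⇒ p=49, q=3
i=2: a=4 ⇒ p=212, q=13
i=3: a=3 ⇒ p=685, q=42
→ (685, 42).  Check: 685²=469225, 266·42²=469224, difference 1.
(x_2, y_2) = (685·685 + 266·42·42, 685·42 + 42·685) = (938449, 57540)
(x_3, y_3) = (685·938449 + 266·42·57540, 685·57540 + 42·938449) = (1285674445, 78829758)

685 42
938449 57540
1285674445 78829758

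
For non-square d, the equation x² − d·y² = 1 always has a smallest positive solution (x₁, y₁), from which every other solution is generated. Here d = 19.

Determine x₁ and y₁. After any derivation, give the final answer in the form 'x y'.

170 39

[4; 2,1,3,1,2,8] for √19; ℓ=6 ⇒ convergent index 5
a_0=4:  p_0=4·1+0=4,  q_0=4·0+1=1
…
a_2=1:  p_2=1·9+4=13,  q_2=1·2+1=3
…
a_4=1:  p_4=1·48+13=61,  q_4=1·11+3=14
a_5=2:  p_5=2·61+48=170,  q_5=2·14+11=39
(x₁, y₁) = (170, 39);  170² − 19·39² = 1 ✓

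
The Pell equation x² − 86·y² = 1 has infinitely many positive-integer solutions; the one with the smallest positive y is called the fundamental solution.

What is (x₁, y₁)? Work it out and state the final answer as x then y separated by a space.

10405 1122

[9; 3,1,1,1,8,1,1,1,3,18] for √86; ℓ=10 ⇒ convergent index 9
i=0: a=9 ⇒ p=9, q=1
i=1: a=3 ⇒ p=28, q=3
i=2: a=1 ⇒ p=37, q=4
i=3: a=1 ⇒ p=65, q=7
i=4: a=1 ⇒ p=102, q=11
i=5: a=8 ⇒ p=881, q=95
i=6: a=1 ⇒ p=983, q=106
i=7: a=1 ⇒ p=1864, q=201
i=8: a=1 ⇒ p=2847, q=307
i=9: a=3 ⇒ p=10405, q=1122
→ (10405, 1122).  Check: 10405²=108264025, 86·1122²=108264024, difference 1.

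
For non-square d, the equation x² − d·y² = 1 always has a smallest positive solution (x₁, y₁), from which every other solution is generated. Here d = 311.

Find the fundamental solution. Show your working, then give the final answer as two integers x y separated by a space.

16883880 957397

[17; 1,1,1,2,1,…,1,1,34] for √311; ℓ=16 ⇒ convergent index 15
k=0  a_k=17  p_k/q_k = 17/1
k=1  a_k=1  p_k/q_k = 18/1
k=2  a_k=1  p_k/q_k = 35/2
k=3  a_k=1  p_k/q_k = 53/3
k=4  a_k=2  p_k/q_k = 141/8
…
k=6  a_k=6  p_k/q_k = 1305/74
…
k=8  a_k=17  p_k/q_k = 71158/4035
k=9  a_k=3  p_k/q_k = 217583/12338
k=10  a_k=6  p_k/q_k = 1376656/78063
k=11  a_k=1  p_k/q_k = 1594239/90401
k=12  a_k=2  p_k/q_k = 4565134/258865
k=13  a_k=1  p_k/q_k = 6159373/349266
k=14  a_k=1  p_k/q_k = 10724507/608131
k=15  a_k=1  p_k/q_k = 16883880/957397
(x₁, y₁) = (16883880, 957397);  16883880² − 311·957397² = 1 ✓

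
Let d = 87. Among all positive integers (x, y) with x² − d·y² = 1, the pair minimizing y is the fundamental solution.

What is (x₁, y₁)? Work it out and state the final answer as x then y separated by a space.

[9; 3,18] for √87; ℓ=2 ⇒ convergent index 1
a_0=9:  p_0=9·1+0=9,  q_0=9·0+1=1
a_1=3:  p_1=3·9+1=28,  q_1=3·1+0=3
(x₁, y₁) = (28, 3);  28² − 87·3² = 1 ✓

28 3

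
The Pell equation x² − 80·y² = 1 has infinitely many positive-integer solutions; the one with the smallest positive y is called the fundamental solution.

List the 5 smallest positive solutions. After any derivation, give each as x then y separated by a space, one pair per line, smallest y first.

9 1
161 18
2889 323
51841 5796
930249 104005

√80 = [8; 1,16, …], period ℓ=2 (even) → k=1
k=0  a_k=8  p_k/q_k = 8/1
k=1  a_k=1  p_k/q_k = 9/1
(x₁, y₁) = (9, 1);  9² − 80·1² = 1 ✓
(x_2, y_2) = (9·9 + 80·1·1, 9·1 + 1·9) = (161, 18)
(x_3, y_3) = (9·161 + 80·1·18, 9·18 + 1·161) = (2889, 323)
(x_4, y_4) = (9·2889 + 80·1·323, 9·323 + 1·2889) = (51841, 5796)
(x_5, y_5) = (9·51841 + 80·1·5796, 9·5796 + 1·51841) = (930249, 104005)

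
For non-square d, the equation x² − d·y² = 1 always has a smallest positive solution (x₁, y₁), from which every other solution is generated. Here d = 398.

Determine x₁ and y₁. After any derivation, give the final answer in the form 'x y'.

399 20

√398 = [19; 1,18,1,38, …], period ℓ=4 (even) → k=3
step 0: (19, 1)  from 19·(1,0) + (0,1)
step 1: (20, 1)  from 1·(19,1) + (1,0)
step 2: (379, 19)  from 18·(20,1) + (19,1)
step 3: (399, 20)  from 1·(379,19) + (20,1)
(x₁, y₁) = (399, 20);  399² − 398·20² = 1 ✓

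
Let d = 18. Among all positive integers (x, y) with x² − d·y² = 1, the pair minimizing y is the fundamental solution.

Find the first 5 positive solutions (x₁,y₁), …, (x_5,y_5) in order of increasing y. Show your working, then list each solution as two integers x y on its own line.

√18 → a₀=4, period (4,8); ℓ=2 even so k=1
step 0: (4, 1)  from 4·(1,0) + (0,1)
step 1: (17, 4)  from 4·(4,1) + (1,0)
→ (17, 4).  Check: 17²=289, 18·4²=288, difference 1.
k=2:  x_2 = 17·17+18·4·4 = 577,  y_2 = 17·4+4·17 = 136
k=3:  x_3 = 17·577+18·4·136 = 19601,  y_3 = 17·136+4·577 = 4620
k=4:  x_4 = 17·19601+18·4·4620 = 665857,  y_4 = 17·4620+4·19601 = 156944
k=5:  x_5 = 17·665857+18·4·156944 = 22619537,  y_5 = 17·156944+4·665857 = 5331476

17 4
577 136
19601 4620
665857 156944
22619537 5331476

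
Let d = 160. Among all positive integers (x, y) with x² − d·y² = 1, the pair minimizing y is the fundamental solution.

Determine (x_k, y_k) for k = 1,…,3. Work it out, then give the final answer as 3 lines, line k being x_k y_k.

√160 = [12; 1,1,1,5,1,1,1,24, …], period ℓ=8 (even) → k=7
k=0  a_k=12  p_k/q_k = 12/1
…
k=2  a_k=1  p_k/q_k = 25/2
k=3  a_k=1  p_k/q_k = 38/3
k=4  a_k=5  p_k/q_k = 215/17
k=5  a_k=1  p_k/q_k = 253/20
k=6  a_k=1  p_k/q_k = 468/37
k=7  a_k=1  p_k/q_k = 721/57
(x₁, y₁) = (721, 57);  721² − 160·57² = 1 ✓
k=2:  x_2 = 721·721+160·57·57 = 1039681,  y_2 = 721·57+57·721 = 82194
k=3:  x_3 = 721·1039681+160·57·82194 = 1499219281,  y_3 = 721·82194+57·1039681 = 118523691

721 57
1039681 82194
1499219281 118523691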